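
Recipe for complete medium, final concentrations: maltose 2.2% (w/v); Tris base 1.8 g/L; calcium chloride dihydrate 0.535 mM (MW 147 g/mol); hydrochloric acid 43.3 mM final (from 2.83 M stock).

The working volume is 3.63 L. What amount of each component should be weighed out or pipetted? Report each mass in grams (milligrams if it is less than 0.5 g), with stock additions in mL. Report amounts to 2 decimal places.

Scale factor relative to 1 L: 3.63.
maltose: 2.2% w/v = 22 g/L → 22 × 3.63 L = 79.86 g
Tris base: 1.8 g/L × 3.63 L = 6.53 g
calcium chloride dihydrate: 0.535 mmol/L × 147 mg/mmol × 3.63 L = 285.48 mg
hydrochloric acid: V = C2·V2/C1 = 43.3 mM × 3630 mL ÷ 2830 mM = 55.54 mL

maltose 79.86 g; Tris base 6.53 g; calcium chloride dihydrate 285.48 mg; hydrochloric acid 55.54 mL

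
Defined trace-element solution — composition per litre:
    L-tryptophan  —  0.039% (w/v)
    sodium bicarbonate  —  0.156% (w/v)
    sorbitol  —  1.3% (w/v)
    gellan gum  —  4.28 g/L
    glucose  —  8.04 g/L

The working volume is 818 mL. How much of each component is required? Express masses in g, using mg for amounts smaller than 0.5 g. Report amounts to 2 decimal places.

Target volume = 818 mL = 0.818 L.
L-tryptophan: 0.039 g per 100 mL × 818 mL ÷ 100 = 0.31902 g = 319.02 mg
sodium bicarbonate: 0.156 g per 100 mL × 818 mL ÷ 100 = 1.28 g
sorbitol: 1.3 g per 100 mL × 818 mL ÷ 100 = 10.63 g
gellan gum: 4.28 g/L × 0.818 L = 3.50 g
glucose: 8.04 g/L × 0.818 L = 6.58 g

L-tryptophan 319.02 mg; sodium bicarbonate 1.28 g; sorbitol 10.63 g; gellan gum 3.50 g; glucose 6.58 g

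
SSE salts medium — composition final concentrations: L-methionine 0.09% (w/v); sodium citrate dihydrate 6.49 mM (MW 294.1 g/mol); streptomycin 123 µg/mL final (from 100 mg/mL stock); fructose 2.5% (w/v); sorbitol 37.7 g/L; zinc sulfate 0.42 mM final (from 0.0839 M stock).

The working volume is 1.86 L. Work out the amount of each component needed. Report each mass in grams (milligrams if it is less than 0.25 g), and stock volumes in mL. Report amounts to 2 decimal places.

Scale factor relative to 1 L: 1.86.
L-methionine: 0.09% w/v = 0.9 g/L → 0.9 × 1.86 L = 1.67 g
sodium citrate dihydrate: 6.49 mmol/L × 294.1 g/mol × 1.86 L ÷ 1000 = 3.55 g
streptomycin: C1V1 = C2V2 → 123 µg/mL × 1860 mL ÷ 100000 µg/mL = 2.29 mL
fructose: 2.5 g per 100 mL × 1860 mL ÷ 100 = 46.50 g
sorbitol: 37.7 g/L × 1.86 L = 70.12 g
zinc sulfate: C1V1 = C2V2 → 0.42 mM × 1860 mL ÷ 83.9 mM = 9.31 mL

L-methionine 1.67 g; sodium citrate dihydrate 3.55 g; streptomycin 2.29 mL; fructose 46.50 g; sorbitol 70.12 g; zinc sulfate 9.31 mL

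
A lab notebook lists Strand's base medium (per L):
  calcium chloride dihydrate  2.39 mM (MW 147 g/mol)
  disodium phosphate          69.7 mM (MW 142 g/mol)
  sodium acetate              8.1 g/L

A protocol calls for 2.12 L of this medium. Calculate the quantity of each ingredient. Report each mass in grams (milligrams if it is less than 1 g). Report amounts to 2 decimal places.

Working volume: 2.12 L.
calcium chloride dihydrate: 2.39 mmol/L × 147 mg/mmol × 2.12 L = 744.82 mg
disodium phosphate: 69.7 mmol/L × 142 g/mol × 2.12 L ÷ 1000 = 20.98 g
sodium acetate: 8.1 g/L × 2.12 L = 17.17 g

calcium chloride dihydrate 744.82 mg; disodium phosphate 20.98 g; sodium acetate 17.17 g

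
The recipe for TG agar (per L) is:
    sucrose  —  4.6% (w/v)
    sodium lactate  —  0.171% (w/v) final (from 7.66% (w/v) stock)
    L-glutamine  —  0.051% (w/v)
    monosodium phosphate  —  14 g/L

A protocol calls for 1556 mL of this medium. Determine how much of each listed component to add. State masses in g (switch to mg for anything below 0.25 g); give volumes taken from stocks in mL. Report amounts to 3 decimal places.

Scale factor relative to 1 L: 1.556.
sucrose: 4.6 g per 100 mL × 1556 mL ÷ 100 = 71.576 g
sodium lactate: V = C2·V2/C1 = 0.171% ÷ 7.66% × 1556 mL = 34.736 mL
L-glutamine: 0.051% w/v = 0.51 g/L → 0.51 × 1.556 L = 0.794 g
monosodium phosphate: 14 g/L × 1.556 L = 21.784 g

sucrose 71.576 g; sodium lactate 34.736 mL; L-glutamine 0.794 g; monosodium phosphate 21.784 g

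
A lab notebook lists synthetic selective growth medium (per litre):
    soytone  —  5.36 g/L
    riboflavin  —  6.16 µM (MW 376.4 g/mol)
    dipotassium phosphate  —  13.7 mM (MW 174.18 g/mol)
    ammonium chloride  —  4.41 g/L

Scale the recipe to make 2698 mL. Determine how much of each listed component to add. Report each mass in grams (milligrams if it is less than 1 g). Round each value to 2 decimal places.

soytone 14.46 g; riboflavin 6.26 mg; dipotassium phosphate 6.44 g; ammonium chloride 11.90 g

Scale factor relative to 1 L: 2.698.
soytone: 5.36 g/L × 2.698 L = 14.46 g
riboflavin: 6.16 µmol/L × 376.4 g/mol × 2.698 L ÷ 1000 = 6.26 mg
dipotassium phosphate: 13.7 mmol/L × 174.18 g/mol × 2.698 L ÷ 1000 = 6.44 g
ammonium chloride: 4.41 g/L × 2.698 L = 11.90 g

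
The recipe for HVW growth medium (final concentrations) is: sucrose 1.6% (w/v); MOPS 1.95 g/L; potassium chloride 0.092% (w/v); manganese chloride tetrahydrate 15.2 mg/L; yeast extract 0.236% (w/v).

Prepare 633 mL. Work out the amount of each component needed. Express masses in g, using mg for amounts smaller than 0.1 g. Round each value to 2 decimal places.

Working volume: 633 mL = 0.633 L.
sucrose: 1.6% w/v = 16 g/L → 16 × 0.633 L = 10.13 g
MOPS: 1.95 g/L × 0.633 L = 1.23 g
potassium chloride: 0.092 g per 100 mL × 633 mL ÷ 100 = 0.58 g
manganese chloride tetrahydrate: 15.2 mg/L × 0.633 L = 9.62 mg
yeast extract: 0.236 g per 100 mL × 633 mL ÷ 100 = 1.49 g

sucrose 10.13 g; MOPS 1.23 g; potassium chloride 0.58 g; manganese chloride tetrahydrate 9.62 mg; yeast extract 1.49 g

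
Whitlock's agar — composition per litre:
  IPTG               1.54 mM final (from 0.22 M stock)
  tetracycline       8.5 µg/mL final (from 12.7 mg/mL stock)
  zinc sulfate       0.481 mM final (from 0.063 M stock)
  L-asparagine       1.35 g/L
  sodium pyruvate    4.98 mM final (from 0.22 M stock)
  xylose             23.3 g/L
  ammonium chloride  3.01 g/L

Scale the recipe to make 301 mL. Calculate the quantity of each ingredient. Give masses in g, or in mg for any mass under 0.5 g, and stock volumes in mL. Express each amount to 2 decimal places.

IPTG 2.11 mL; tetracycline 0.20 mL; zinc sulfate 2.30 mL; L-asparagine 406.35 mg; sodium pyruvate 6.81 mL; xylose 7.01 g; ammonium chloride 0.91 g

Working volume: 301 mL = 0.301 L.
IPTG: C1V1 = C2V2 → 1.54 mM × 301 mL ÷ 220 mM = 2.11 mL
tetracycline: C1V1 = C2V2 → 8.5 µg/mL × 301 mL ÷ 12700 µg/mL = 0.20 mL
zinc sulfate: C1V1 = C2V2 → 0.481 mM × 301 mL ÷ 63 mM = 2.30 mL
L-asparagine: 1.35 g/L × 0.301 L = 0.40635 g = 406.35 mg
sodium pyruvate: dilute stock: 4.98 mM × 301 mL ÷ 220 mM = 6.81 mL
xylose: 23.3 g/L × 0.301 L = 7.01 g
ammonium chloride: 3.01 g/L × 0.301 L = 0.91 g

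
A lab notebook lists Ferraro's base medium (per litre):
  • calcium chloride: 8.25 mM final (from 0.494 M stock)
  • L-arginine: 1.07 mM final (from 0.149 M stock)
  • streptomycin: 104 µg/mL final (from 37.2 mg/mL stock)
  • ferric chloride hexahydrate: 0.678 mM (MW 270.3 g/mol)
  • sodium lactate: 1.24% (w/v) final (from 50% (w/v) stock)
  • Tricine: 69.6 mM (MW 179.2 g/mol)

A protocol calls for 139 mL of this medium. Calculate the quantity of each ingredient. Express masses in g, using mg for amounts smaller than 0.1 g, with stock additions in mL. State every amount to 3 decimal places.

Working volume: 139 mL = 0.139 L.
calcium chloride: C1V1 = C2V2 → 8.25 mM × 139 mL ÷ 494 mM = 2.321 mL
L-arginine: dilute stock: 1.07 mM × 139 mL ÷ 149 mM = 0.998 mL
streptomycin: C1V1 = C2V2 → 104 µg/mL × 139 mL ÷ 37200 µg/mL = 0.389 mL
ferric chloride hexahydrate: 0.678 mmol/L × 270.3 mg/mmol × 0.139 L = 25.474 mg
sodium lactate: V = C2·V2/C1 = 1.24% ÷ 50% × 139 mL = 3.447 mL
Tricine: 69.6 mmol/L × 179.2 g/mol × 0.139 L ÷ 1000 = 1.734 g

calcium chloride 2.321 mL; L-arginine 0.998 mL; streptomycin 0.389 mL; ferric chloride hexahydrate 25.474 mg; sodium lactate 3.447 mL; Tricine 1.734 g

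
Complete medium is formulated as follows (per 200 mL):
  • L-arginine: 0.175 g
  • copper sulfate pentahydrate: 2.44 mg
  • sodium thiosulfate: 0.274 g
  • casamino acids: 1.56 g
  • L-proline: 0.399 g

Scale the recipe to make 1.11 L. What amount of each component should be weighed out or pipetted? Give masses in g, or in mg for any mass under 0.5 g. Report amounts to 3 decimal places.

L-arginine 0.971 g; copper sulfate pentahydrate 13.542 mg; sodium thiosulfate 1.521 g; casamino acids 8.658 g; L-proline 2.214 g

Scale factor = 1110 mL / 200 mL = 5.55.
L-arginine: 0.175 g × (1110 mL / 200 mL) = 0.971 g
copper sulfate pentahydrate: 2.44 mg × (1110 mL / 200 mL) = 13.542 mg
sodium thiosulfate: 0.274 g × (1110 mL / 200 mL) = 1.521 g
casamino acids: 1.56 g × (1110 mL / 200 mL) = 8.658 g
L-proline: 0.399 g × (1110 mL / 200 mL) = 2.214 g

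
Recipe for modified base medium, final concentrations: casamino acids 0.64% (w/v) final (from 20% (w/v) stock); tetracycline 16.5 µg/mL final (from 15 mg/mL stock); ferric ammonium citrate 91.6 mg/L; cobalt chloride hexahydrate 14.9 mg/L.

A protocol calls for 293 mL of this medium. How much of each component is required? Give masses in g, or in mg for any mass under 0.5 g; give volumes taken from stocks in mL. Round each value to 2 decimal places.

Target volume = 293 mL = 0.293 L.
casamino acids: V = C2·V2/C1 = 0.64% ÷ 20% × 293 mL = 9.38 mL
tetracycline: C1V1 = C2V2 → 16.5 µg/mL × 293 mL ÷ 15000 µg/mL = 0.32 mL
ferric ammonium citrate: 91.6 mg/L × 0.293 L = 26.84 mg
cobalt chloride hexahydrate: 14.9 mg/L × 0.293 L = 4.37 mg

casamino acids 9.38 mL; tetracycline 0.32 mL; ferric ammonium citrate 26.84 mg; cobalt chloride hexahydrate 4.37 mg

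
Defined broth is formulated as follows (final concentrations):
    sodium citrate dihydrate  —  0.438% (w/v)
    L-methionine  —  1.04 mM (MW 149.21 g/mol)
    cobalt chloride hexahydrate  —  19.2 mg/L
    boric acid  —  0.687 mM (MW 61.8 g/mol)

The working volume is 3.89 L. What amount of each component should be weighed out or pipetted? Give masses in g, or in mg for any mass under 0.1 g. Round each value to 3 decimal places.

sodium citrate dihydrate 17.038 g; L-methionine 0.604 g; cobalt chloride hexahydrate 74.688 mg; boric acid 0.165 g

Working volume: 3.89 L.
sodium citrate dihydrate: 0.438% w/v = 4.38 g/L → 4.38 × 3.89 L = 17.038 g
L-methionine: 1.04 mmol/L × 149.21 g/mol × 3.89 L ÷ 1000 = 0.604 g
cobalt chloride hexahydrate: 19.2 mg/L × 3.89 L = 74.688 mg
boric acid: 0.687 mmol/L × 61.8 g/mol × 3.89 L ÷ 1000 = 0.165 g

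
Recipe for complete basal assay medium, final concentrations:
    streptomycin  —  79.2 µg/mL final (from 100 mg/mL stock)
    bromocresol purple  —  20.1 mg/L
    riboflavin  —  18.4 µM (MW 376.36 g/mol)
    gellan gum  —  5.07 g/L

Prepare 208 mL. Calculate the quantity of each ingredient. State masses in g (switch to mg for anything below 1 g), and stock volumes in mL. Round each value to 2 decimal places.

Working volume: 208 mL = 0.208 L.
streptomycin: dilute stock: 79.2 µg/mL × 208 mL ÷ 100000 µg/mL = 0.16 mL
bromocresol purple: 20.1 mg/L × 0.208 L = 4.18 mg
riboflavin: 18.4 µmol/L × 376.36 g/mol × 0.208 L ÷ 1000 = 1.44 mg
gellan gum: 5.07 g/L × 0.208 L = 1.05 g

streptomycin 0.16 mL; bromocresol purple 4.18 mg; riboflavin 1.44 mg; gellan gum 1.05 g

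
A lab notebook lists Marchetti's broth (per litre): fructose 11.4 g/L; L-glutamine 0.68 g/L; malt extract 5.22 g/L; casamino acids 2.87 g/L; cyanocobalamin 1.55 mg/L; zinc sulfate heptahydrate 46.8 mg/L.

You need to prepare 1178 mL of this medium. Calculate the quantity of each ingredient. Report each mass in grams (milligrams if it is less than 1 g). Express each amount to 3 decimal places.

fructose 13.429 g; L-glutamine 801.040 mg; malt extract 6.149 g; casamino acids 3.381 g; cyanocobalamin 1.826 mg; zinc sulfate heptahydrate 55.130 mg

Scale factor relative to 1 L: 1.178.
fructose: 11.4 g/L × 1.178 L = 13.429 g
L-glutamine: 0.68 g/L × 1.178 L = 0.80104 g = 801.040 mg
malt extract: 5.22 g/L × 1.178 L = 6.149 g
casamino acids: 2.87 g/L × 1.178 L = 3.381 g
cyanocobalamin: 1.55 mg/L × 1.178 L = 1.826 mg
zinc sulfate heptahydrate: 46.8 mg/L × 1.178 L = 55.130 mg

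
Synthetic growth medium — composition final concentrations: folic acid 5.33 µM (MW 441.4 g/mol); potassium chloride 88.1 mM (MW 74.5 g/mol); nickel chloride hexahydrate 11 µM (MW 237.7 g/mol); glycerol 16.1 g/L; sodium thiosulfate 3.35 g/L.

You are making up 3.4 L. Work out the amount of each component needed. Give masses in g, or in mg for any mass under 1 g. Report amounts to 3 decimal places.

folic acid 7.999 mg; potassium chloride 22.316 g; nickel chloride hexahydrate 8.890 mg; glycerol 54.740 g; sodium thiosulfate 11.390 g

Working volume: 3.4 L.
folic acid: 5.33 µmol/L × 441.4 g/mol × 3.4 L ÷ 1000 = 7.999 mg
potassium chloride: 88.1 mmol/L × 74.5 g/mol × 3.4 L ÷ 1000 = 22.316 g
nickel chloride hexahydrate: 11 µmol/L × 237.7 g/mol × 3.4 L ÷ 1000 = 8.890 mg
glycerol: 16.1 g/L × 3.4 L = 54.740 g
sodium thiosulfate: 3.35 g/L × 3.4 L = 11.390 g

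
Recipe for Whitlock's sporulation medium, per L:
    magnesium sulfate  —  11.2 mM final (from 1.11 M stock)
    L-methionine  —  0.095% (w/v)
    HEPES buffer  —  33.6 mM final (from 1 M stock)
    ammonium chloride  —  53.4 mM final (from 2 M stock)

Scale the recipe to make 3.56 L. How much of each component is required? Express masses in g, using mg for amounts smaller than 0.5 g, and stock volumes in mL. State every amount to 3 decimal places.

Scale factor relative to 1 L: 3.56.
magnesium sulfate: dilute stock: 11.2 mM × 3560 mL ÷ 1110 mM = 35.921 mL
L-methionine: 0.095% w/v = 0.95 g/L → 0.95 × 3.56 L = 3.382 g
HEPES buffer: V = C2·V2/C1 = 33.6 mM × 3560 mL ÷ 1000 mM = 119.616 mL
ammonium chloride: V = C2·V2/C1 = 53.4 mM × 3560 mL ÷ 2000 mM = 95.052 mL

magnesium sulfate 35.921 mL; L-methionine 3.382 g; HEPES buffer 119.616 mL; ammonium chloride 95.052 mL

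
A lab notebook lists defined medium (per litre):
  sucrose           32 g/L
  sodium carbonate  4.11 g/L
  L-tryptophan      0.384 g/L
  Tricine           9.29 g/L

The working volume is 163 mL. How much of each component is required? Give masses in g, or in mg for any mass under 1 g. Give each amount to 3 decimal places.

sucrose 5.216 g; sodium carbonate 669.930 mg; L-tryptophan 62.592 mg; Tricine 1.514 g

Scale factor relative to 1 L: 0.163.
sucrose: 32 g/L × 0.163 L = 5.216 g
sodium carbonate: 4.11 g/L × 0.163 L = 0.66993 g = 669.930 mg
L-tryptophan: 0.384 g/L × 0.163 L = 0.062592 g = 62.592 mg
Tricine: 9.29 g/L × 0.163 L = 1.514 g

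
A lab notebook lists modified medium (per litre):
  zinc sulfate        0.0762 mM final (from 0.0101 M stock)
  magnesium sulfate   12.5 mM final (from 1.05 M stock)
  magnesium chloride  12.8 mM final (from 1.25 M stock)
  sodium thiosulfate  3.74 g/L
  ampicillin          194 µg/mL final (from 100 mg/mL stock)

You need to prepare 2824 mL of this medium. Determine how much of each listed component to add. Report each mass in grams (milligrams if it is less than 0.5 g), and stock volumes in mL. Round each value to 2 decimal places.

Working volume: 2824 mL = 2.824 L.
zinc sulfate: V = C2·V2/C1 = 0.0762 mM × 2824 mL ÷ 10.1 mM = 21.31 mL
magnesium sulfate: C1V1 = C2V2 → 12.5 mM × 2824 mL ÷ 1050 mM = 33.62 mL
magnesium chloride: V = C2·V2/C1 = 12.8 mM × 2824 mL ÷ 1250 mM = 28.92 mL
sodium thiosulfate: 3.74 g/L × 2.824 L = 10.56 g
ampicillin: dilute stock: 194 µg/mL × 2824 mL ÷ 100000 µg/mL = 5.48 mL

zinc sulfate 21.31 mL; magnesium sulfate 33.62 mL; magnesium chloride 28.92 mL; sodium thiosulfate 10.56 g; ampicillin 5.48 mL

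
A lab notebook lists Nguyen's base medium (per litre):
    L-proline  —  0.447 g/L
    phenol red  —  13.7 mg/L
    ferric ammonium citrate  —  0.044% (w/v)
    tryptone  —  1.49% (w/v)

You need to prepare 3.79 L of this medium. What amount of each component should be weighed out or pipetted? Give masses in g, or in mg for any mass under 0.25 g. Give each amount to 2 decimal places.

Scale factor relative to 1 L: 3.79.
L-proline: 0.447 g/L × 3.79 L = 1.69 g
phenol red: 13.7 mg/L × 3.79 L = 51.92 mg
ferric ammonium citrate: 0.044% w/v = 0.44 g/L → 0.44 × 3.79 L = 1.67 g
tryptone: 1.49% w/v = 14.9 g/L → 14.9 × 3.79 L = 56.47 g

L-proline 1.69 g; phenol red 51.92 mg; ferric ammonium citrate 1.67 g; tryptone 56.47 g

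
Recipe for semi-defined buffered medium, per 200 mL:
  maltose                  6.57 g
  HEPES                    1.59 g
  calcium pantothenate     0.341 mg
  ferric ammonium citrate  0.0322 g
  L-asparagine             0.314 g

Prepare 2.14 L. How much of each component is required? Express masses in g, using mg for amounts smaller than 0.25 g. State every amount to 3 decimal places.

Ratio of target to recipe volume: 2140 / 200 = 10.7.
maltose: 6.57 g × (2140 mL / 200 mL) = 70.299 g
HEPES: 1.59 g × (2140 mL / 200 mL) = 17.013 g
calcium pantothenate: 0.341 mg × (2140 mL / 200 mL) = 3.649 mg
ferric ammonium citrate: 0.0322 g × (2140 mL / 200 mL) = 0.345 g
L-asparagine: 0.314 g × (2140 mL / 200 mL) = 3.360 g

maltose 70.299 g; HEPES 17.013 g; calcium pantothenate 3.649 mg; ferric ammonium citrate 0.345 g; L-asparagine 3.360 g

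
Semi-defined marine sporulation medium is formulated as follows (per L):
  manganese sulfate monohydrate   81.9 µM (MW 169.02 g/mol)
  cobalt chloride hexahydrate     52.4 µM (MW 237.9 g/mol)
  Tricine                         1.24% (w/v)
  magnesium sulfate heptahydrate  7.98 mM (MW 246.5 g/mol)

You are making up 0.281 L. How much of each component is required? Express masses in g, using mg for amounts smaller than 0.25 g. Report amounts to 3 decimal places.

Scale factor relative to 1 L: 0.281.
manganese sulfate monohydrate: 81.9 µmol/L × 169.02 g/mol × 0.281 L ÷ 1000 = 3.890 mg
cobalt chloride hexahydrate: 52.4 µmol/L × 237.9 g/mol × 0.281 L ÷ 1000 = 3.503 mg
Tricine: 1.24% w/v = 12.4 g/L → 12.4 × 0.281 L = 3.484 g
magnesium sulfate heptahydrate: 7.98 mmol/L × 246.5 g/mol × 0.281 L ÷ 1000 = 0.553 g

manganese sulfate monohydrate 3.890 mg; cobalt chloride hexahydrate 3.503 mg; Tricine 3.484 g; magnesium sulfate heptahydrate 0.553 g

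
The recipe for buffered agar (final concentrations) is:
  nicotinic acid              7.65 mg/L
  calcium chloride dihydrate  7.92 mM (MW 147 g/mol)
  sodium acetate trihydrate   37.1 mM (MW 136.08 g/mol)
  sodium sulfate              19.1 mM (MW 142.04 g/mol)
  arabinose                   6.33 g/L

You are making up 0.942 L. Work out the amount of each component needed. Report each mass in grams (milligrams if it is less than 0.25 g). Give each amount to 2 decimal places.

Scale factor relative to 1 L: 0.942.
nicotinic acid: 7.65 mg/L × 0.942 L = 7.21 mg
calcium chloride dihydrate: 7.92 mmol/L × 147 g/mol × 0.942 L ÷ 1000 = 1.10 g
sodium acetate trihydrate: 37.1 mmol/L × 136.08 g/mol × 0.942 L ÷ 1000 = 4.76 g
sodium sulfate: 19.1 mmol/L × 142.04 g/mol × 0.942 L ÷ 1000 = 2.56 g
arabinose: 6.33 g/L × 0.942 L = 5.96 g

nicotinic acid 7.21 mg; calcium chloride dihydrate 1.10 g; sodium acetate trihydrate 4.76 g; sodium sulfate 2.56 g; arabinose 5.96 g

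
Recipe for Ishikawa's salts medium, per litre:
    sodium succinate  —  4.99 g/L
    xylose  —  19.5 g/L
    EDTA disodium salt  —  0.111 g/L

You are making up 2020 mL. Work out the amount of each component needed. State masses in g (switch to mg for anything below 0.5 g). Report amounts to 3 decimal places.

Scale factor relative to 1 L: 2.02.
sodium succinate: 4.99 g/L × 2.02 L = 10.080 g
xylose: 19.5 g/L × 2.02 L = 39.390 g
EDTA disodium salt: 0.111 g/L × 2.02 L = 0.22422 g = 224.220 mg

sodium succinate 10.080 g; xylose 39.390 g; EDTA disodium salt 224.220 mg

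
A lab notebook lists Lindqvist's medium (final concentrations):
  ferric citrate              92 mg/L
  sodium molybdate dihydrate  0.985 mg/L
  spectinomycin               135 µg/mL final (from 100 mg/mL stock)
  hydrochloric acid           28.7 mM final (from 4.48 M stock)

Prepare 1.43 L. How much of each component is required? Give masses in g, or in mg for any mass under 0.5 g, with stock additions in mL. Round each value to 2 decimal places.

Scale factor relative to 1 L: 1.43.
ferric citrate: 92 mg/L × 1.43 L = 131.56 mg
sodium molybdate dihydrate: 0.985 mg/L × 1.43 L = 1.41 mg
spectinomycin: dilute stock: 135 µg/mL × 1430 mL ÷ 100000 µg/mL = 1.93 mL
hydrochloric acid: C1V1 = C2V2 → 28.7 mM × 1430 mL ÷ 4480 mM = 9.16 mL

ferric citrate 131.56 mg; sodium molybdate dihydrate 1.41 mg; spectinomycin 1.93 mL; hydrochloric acid 9.16 mL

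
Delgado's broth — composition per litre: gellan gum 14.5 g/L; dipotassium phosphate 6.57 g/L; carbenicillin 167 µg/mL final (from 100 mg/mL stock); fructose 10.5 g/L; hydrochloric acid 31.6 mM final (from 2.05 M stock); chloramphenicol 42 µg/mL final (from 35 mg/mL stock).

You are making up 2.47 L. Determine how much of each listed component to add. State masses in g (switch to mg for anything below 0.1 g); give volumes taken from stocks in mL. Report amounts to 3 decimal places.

gellan gum 35.815 g; dipotassium phosphate 16.228 g; carbenicillin 4.125 mL; fructose 25.935 g; hydrochloric acid 38.074 mL; chloramphenicol 2.964 mL

Working volume: 2.47 L.
gellan gum: 14.5 g/L × 2.47 L = 35.815 g
dipotassium phosphate: 6.57 g/L × 2.47 L = 16.228 g
carbenicillin: V = C2·V2/C1 = 167 µg/mL × 2470 mL ÷ 100000 µg/mL = 4.125 mL
fructose: 10.5 g/L × 2.47 L = 25.935 g
hydrochloric acid: C1V1 = C2V2 → 31.6 mM × 2470 mL ÷ 2050 mM = 38.074 mL
chloramphenicol: V = C2·V2/C1 = 42 µg/mL × 2470 mL ÷ 35000 µg/mL = 2.964 mL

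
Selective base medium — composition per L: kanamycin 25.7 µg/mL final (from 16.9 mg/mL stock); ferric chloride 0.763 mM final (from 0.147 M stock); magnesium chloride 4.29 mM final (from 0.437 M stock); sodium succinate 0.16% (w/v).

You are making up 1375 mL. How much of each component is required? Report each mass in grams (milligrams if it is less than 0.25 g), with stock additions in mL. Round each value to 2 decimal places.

Scale factor relative to 1 L: 1.375.
kanamycin: C1V1 = C2V2 → 25.7 µg/mL × 1375 mL ÷ 16900 µg/mL = 2.09 mL
ferric chloride: V = C2·V2/C1 = 0.763 mM × 1375 mL ÷ 147 mM = 7.14 mL
magnesium chloride: dilute stock: 4.29 mM × 1375 mL ÷ 437 mM = 13.50 mL
sodium succinate: 0.16% w/v = 1.6 g/L → 1.6 × 1.375 L = 2.20 g

kanamycin 2.09 mL; ferric chloride 7.14 mL; magnesium chloride 13.50 mL; sodium succinate 2.20 g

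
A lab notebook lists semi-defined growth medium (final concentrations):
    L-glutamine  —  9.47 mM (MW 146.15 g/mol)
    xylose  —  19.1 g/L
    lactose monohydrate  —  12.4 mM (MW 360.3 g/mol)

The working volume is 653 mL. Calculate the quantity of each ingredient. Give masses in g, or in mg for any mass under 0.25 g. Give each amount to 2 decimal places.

L-glutamine 0.90 g; xylose 12.47 g; lactose monohydrate 2.92 g

Target volume = 653 mL = 0.653 L.
L-glutamine: 9.47 mmol/L × 146.15 g/mol × 0.653 L ÷ 1000 = 0.90 g
xylose: 19.1 g/L × 0.653 L = 12.47 g
lactose monohydrate: 12.4 mmol/L × 360.3 g/mol × 0.653 L ÷ 1000 = 2.92 g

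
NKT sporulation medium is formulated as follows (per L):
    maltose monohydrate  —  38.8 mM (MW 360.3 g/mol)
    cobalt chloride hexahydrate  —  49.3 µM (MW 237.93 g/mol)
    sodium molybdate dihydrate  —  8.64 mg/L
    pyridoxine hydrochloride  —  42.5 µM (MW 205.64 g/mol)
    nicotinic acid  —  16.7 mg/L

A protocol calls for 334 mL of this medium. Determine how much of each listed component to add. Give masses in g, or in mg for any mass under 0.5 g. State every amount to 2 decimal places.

Scale factor relative to 1 L: 0.334.
maltose monohydrate: 38.8 mmol/L × 360.3 g/mol × 0.334 L ÷ 1000 = 4.67 g
cobalt chloride hexahydrate: 49.3 µmol/L × 237.93 g/mol × 0.334 L ÷ 1000 = 3.92 mg
sodium molybdate dihydrate: 8.64 mg/L × 0.334 L = 2.89 mg
pyridoxine hydrochloride: 42.5 µmol/L × 205.64 g/mol × 0.334 L ÷ 1000 = 2.92 mg
nicotinic acid: 16.7 mg/L × 0.334 L = 5.58 mg

maltose monohydrate 4.67 g; cobalt chloride hexahydrate 3.92 mg; sodium molybdate dihydrate 2.89 mg; pyridoxine hydrochloride 2.92 mg; nicotinic acid 5.58 mg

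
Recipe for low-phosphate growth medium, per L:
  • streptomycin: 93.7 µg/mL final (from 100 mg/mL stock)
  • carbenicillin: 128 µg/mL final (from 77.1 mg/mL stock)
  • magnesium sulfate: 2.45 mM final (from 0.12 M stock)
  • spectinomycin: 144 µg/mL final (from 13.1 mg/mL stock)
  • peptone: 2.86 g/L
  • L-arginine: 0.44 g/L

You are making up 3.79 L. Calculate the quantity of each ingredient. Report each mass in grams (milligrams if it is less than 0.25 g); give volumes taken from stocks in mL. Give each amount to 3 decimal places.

streptomycin 3.551 mL; carbenicillin 6.292 mL; magnesium sulfate 77.379 mL; spectinomycin 41.661 mL; peptone 10.839 g; L-arginine 1.668 g

Scale factor relative to 1 L: 3.79.
streptomycin: V = C2·V2/C1 = 93.7 µg/mL × 3790 mL ÷ 100000 µg/mL = 3.551 mL
carbenicillin: C1V1 = C2V2 → 128 µg/mL × 3790 mL ÷ 77100 µg/mL = 6.292 mL
magnesium sulfate: V = C2·V2/C1 = 2.45 mM × 3790 mL ÷ 120 mM = 77.379 mL
spectinomycin: dilute stock: 144 µg/mL × 3790 mL ÷ 13100 µg/mL = 41.661 mL
peptone: 2.86 g/L × 3.79 L = 10.839 g
L-arginine: 0.44 g/L × 3.79 L = 1.668 g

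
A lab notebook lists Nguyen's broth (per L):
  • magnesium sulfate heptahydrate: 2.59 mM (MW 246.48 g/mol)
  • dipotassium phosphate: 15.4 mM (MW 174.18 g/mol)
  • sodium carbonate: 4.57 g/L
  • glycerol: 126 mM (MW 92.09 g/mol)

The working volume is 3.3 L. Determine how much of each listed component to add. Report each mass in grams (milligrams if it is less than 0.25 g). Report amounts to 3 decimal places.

magnesium sulfate heptahydrate 2.107 g; dipotassium phosphate 8.852 g; sodium carbonate 15.081 g; glycerol 38.291 g

Scale factor relative to 1 L: 3.3.
magnesium sulfate heptahydrate: 2.59 mmol/L × 246.48 g/mol × 3.3 L ÷ 1000 = 2.107 g
dipotassium phosphate: 15.4 mmol/L × 174.18 g/mol × 3.3 L ÷ 1000 = 8.852 g
sodium carbonate: 4.57 g/L × 3.3 L = 15.081 g
glycerol: 126 mmol/L × 92.09 g/mol × 3.3 L ÷ 1000 = 38.291 g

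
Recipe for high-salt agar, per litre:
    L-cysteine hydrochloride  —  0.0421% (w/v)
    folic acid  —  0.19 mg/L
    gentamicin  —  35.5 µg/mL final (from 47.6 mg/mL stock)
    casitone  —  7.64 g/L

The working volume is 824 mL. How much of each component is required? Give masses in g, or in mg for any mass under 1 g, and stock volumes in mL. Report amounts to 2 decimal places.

L-cysteine hydrochloride 346.90 mg; folic acid 0.16 mg; gentamicin 0.61 mL; casitone 6.30 g

Working volume: 824 mL = 0.824 L.
L-cysteine hydrochloride: 0.0421 g per 100 mL × 824 mL ÷ 100 = 0.346904 g = 346.90 mg
folic acid: 0.19 mg/L × 0.824 L = 0.16 mg
gentamicin: dilute stock: 35.5 µg/mL × 824 mL ÷ 47600 µg/mL = 0.61 mL
casitone: 7.64 g/L × 0.824 L = 6.30 g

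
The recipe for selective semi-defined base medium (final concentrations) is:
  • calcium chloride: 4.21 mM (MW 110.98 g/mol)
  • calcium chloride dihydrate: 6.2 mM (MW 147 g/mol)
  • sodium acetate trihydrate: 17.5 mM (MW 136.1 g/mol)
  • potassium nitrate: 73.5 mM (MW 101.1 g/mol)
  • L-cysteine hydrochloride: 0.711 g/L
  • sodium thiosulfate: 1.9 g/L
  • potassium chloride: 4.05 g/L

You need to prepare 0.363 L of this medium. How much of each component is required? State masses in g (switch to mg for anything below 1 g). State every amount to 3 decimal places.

Working volume: 0.363 L.
calcium chloride: 4.21 mmol/L × 110.98 mg/mmol × 0.363 L = 169.603 mg
calcium chloride dihydrate: 6.2 mmol/L × 147 mg/mmol × 0.363 L = 330.838 mg
sodium acetate trihydrate: 17.5 mmol/L × 136.1 mg/mmol × 0.363 L = 864.575 mg
potassium nitrate: 73.5 mmol/L × 101.1 g/mol × 0.363 L ÷ 1000 = 2.697 g
L-cysteine hydrochloride: 0.711 g/L × 0.363 L = 0.258093 g = 258.093 mg
sodium thiosulfate: 1.9 g/L × 0.363 L = 0.6897 g = 689.700 mg
potassium chloride: 4.05 g/L × 0.363 L = 1.470 g

calcium chloride 169.603 mg; calcium chloride dihydrate 330.838 mg; sodium acetate trihydrate 864.575 mg; potassium nitrate 2.697 g; L-cysteine hydrochloride 258.093 mg; sodium thiosulfate 689.700 mg; potassium chloride 1.470 g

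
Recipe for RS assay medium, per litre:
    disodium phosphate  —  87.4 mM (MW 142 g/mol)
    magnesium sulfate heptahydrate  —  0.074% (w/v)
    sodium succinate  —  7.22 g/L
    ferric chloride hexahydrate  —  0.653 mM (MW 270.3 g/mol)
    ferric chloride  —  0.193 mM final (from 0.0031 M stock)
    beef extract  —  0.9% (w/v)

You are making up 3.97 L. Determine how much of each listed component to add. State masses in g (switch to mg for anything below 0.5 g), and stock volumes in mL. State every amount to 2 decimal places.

Scale factor relative to 1 L: 3.97.
disodium phosphate: 87.4 mmol/L × 142 g/mol × 3.97 L ÷ 1000 = 49.27 g
magnesium sulfate heptahydrate: 0.074 g per 100 mL × 3970 mL ÷ 100 = 2.94 g
sodium succinate: 7.22 g/L × 3.97 L = 28.66 g
ferric chloride hexahydrate: 0.653 mmol/L × 270.3 g/mol × 3.97 L ÷ 1000 = 0.70 g
ferric chloride: C1V1 = C2V2 → 0.193 mM × 3970 mL ÷ 3.1 mM = 247.16 mL
beef extract: 0.9 g per 100 mL × 3970 mL ÷ 100 = 35.73 g

disodium phosphate 49.27 g; magnesium sulfate heptahydrate 2.94 g; sodium succinate 28.66 g; ferric chloride hexahydrate 0.70 g; ferric chloride 247.16 mL; beef extract 35.73 g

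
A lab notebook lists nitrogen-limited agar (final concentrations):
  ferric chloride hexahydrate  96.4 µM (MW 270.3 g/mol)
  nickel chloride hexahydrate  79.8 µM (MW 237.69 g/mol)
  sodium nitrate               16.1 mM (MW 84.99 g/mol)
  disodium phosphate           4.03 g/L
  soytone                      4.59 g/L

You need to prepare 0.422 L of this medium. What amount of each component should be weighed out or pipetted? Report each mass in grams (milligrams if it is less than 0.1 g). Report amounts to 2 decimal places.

Working volume: 0.422 L.
ferric chloride hexahydrate: 96.4 µmol/L × 270.3 g/mol × 0.422 L ÷ 1000 = 11.00 mg
nickel chloride hexahydrate: 79.8 µmol/L × 237.69 g/mol × 0.422 L ÷ 1000 = 8.00 mg
sodium nitrate: 16.1 mmol/L × 84.99 g/mol × 0.422 L ÷ 1000 = 0.58 g
disodium phosphate: 4.03 g/L × 0.422 L = 1.70 g
soytone: 4.59 g/L × 0.422 L = 1.94 g

ferric chloride hexahydrate 11.00 mg; nickel chloride hexahydrate 8.00 mg; sodium nitrate 0.58 g; disodium phosphate 1.70 g; soytone 1.94 g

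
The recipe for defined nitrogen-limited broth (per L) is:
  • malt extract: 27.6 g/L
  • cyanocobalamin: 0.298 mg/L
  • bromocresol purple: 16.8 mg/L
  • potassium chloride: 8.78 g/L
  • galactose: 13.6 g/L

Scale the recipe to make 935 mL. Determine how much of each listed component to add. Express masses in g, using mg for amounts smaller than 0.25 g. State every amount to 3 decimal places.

malt extract 25.806 g; cyanocobalamin 0.279 mg; bromocresol purple 15.708 mg; potassium chloride 8.209 g; galactose 12.716 g

Target volume = 935 mL = 0.935 L.
malt extract: 27.6 g/L × 0.935 L = 25.806 g
cyanocobalamin: 0.298 mg/L × 0.935 L = 0.279 mg
bromocresol purple: 16.8 mg/L × 0.935 L = 15.708 mg
potassium chloride: 8.78 g/L × 0.935 L = 8.209 g
galactose: 13.6 g/L × 0.935 L = 12.716 g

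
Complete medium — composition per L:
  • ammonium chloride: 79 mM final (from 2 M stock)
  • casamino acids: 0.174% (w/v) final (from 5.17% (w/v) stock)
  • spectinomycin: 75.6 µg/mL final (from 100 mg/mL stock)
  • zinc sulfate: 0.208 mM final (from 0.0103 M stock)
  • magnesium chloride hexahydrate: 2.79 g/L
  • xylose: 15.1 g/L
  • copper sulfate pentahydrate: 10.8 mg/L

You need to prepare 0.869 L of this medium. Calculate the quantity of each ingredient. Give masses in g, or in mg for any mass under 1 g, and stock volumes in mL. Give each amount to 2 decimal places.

ammonium chloride 34.33 mL; casamino acids 29.25 mL; spectinomycin 0.66 mL; zinc sulfate 17.55 mL; magnesium chloride hexahydrate 2.42 g; xylose 13.12 g; copper sulfate pentahydrate 9.39 mg

Scale factor relative to 1 L: 0.869.
ammonium chloride: C1V1 = C2V2 → 79 mM × 869 mL ÷ 2000 mM = 34.33 mL
casamino acids: C1V1 = C2V2 → 0.174% ÷ 5.17% × 869 mL = 29.25 mL
spectinomycin: dilute stock: 75.6 µg/mL × 869 mL ÷ 100000 µg/mL = 0.66 mL
zinc sulfate: V = C2·V2/C1 = 0.208 mM × 869 mL ÷ 10.3 mM = 17.55 mL
magnesium chloride hexahydrate: 2.79 g/L × 0.869 L = 2.42 g
xylose: 15.1 g/L × 0.869 L = 13.12 g
copper sulfate pentahydrate: 10.8 mg/L × 0.869 L = 9.39 mg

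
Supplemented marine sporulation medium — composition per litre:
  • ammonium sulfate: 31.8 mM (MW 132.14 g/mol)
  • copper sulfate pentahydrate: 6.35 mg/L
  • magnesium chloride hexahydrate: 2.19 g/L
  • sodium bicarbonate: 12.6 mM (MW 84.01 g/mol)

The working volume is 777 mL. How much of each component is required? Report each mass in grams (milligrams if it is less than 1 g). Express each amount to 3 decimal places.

ammonium sulfate 3.265 g; copper sulfate pentahydrate 4.934 mg; magnesium chloride hexahydrate 1.702 g; sodium bicarbonate 822.475 mg

Scale factor relative to 1 L: 0.777.
ammonium sulfate: 31.8 mmol/L × 132.14 g/mol × 0.777 L ÷ 1000 = 3.265 g
copper sulfate pentahydrate: 6.35 mg/L × 0.777 L = 4.934 mg
magnesium chloride hexahydrate: 2.19 g/L × 0.777 L = 1.702 g
sodium bicarbonate: 12.6 mmol/L × 84.01 mg/mmol × 0.777 L = 822.475 mg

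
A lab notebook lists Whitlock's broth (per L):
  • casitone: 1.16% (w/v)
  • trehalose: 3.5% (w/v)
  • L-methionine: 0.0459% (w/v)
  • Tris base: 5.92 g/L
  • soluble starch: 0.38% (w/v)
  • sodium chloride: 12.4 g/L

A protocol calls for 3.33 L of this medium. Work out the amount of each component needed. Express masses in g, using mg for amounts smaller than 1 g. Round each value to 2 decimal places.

casitone 38.63 g; trehalose 116.55 g; L-methionine 1.53 g; Tris base 19.71 g; soluble starch 12.65 g; sodium chloride 41.29 g

Working volume: 3.33 L.
casitone: 1.16 g per 100 mL × 3330 mL ÷ 100 = 38.63 g
trehalose: 3.5% w/v = 35 g/L → 35 × 3.33 L = 116.55 g
L-methionine: 0.0459 g per 100 mL × 3330 mL ÷ 100 = 1.53 g
Tris base: 5.92 g/L × 3.33 L = 19.71 g
soluble starch: 0.38 g per 100 mL × 3330 mL ÷ 100 = 12.65 g
sodium chloride: 12.4 g/L × 3.33 L = 41.29 g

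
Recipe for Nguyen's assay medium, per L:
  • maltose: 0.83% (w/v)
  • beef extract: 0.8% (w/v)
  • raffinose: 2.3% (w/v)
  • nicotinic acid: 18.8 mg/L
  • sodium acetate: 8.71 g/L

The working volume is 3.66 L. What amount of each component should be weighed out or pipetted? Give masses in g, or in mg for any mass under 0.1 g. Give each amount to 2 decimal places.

Working volume: 3.66 L.
maltose: 0.83% w/v = 8.3 g/L → 8.3 × 3.66 L = 30.38 g
beef extract: 0.8 g per 100 mL × 3660 mL ÷ 100 = 29.28 g
raffinose: 2.3 g per 100 mL × 3660 mL ÷ 100 = 84.18 g
nicotinic acid: 18.8 mg/L × 3.66 L = 68.81 mg
sodium acetate: 8.71 g/L × 3.66 L = 31.88 g

maltose 30.38 g; beef extract 29.28 g; raffinose 84.18 g; nicotinic acid 68.81 mg; sodium acetate 31.88 g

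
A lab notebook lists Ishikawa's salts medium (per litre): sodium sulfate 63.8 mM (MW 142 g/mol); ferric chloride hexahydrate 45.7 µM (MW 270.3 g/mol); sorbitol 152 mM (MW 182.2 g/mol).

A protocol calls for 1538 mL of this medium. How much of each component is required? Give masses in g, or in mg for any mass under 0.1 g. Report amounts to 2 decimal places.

sodium sulfate 13.93 g; ferric chloride hexahydrate 19.00 mg; sorbitol 42.59 g

Scale factor relative to 1 L: 1.538.
sodium sulfate: 63.8 mmol/L × 142 g/mol × 1.538 L ÷ 1000 = 13.93 g
ferric chloride hexahydrate: 45.7 µmol/L × 270.3 g/mol × 1.538 L ÷ 1000 = 19.00 mg
sorbitol: 152 mmol/L × 182.2 g/mol × 1.538 L ÷ 1000 = 42.59 g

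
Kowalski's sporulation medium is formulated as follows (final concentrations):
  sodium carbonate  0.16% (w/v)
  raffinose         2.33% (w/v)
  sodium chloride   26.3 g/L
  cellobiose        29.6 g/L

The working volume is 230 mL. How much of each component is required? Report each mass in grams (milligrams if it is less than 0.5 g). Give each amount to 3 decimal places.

sodium carbonate 368.000 mg; raffinose 5.359 g; sodium chloride 6.049 g; cellobiose 6.808 g

Scale factor relative to 1 L: 0.23.
sodium carbonate: 0.16% w/v = 1.6 g/L → 1.6 × 0.23 L = 0.368 g = 368.000 mg
raffinose: 2.33 g per 100 mL × 230 mL ÷ 100 = 5.359 g
sodium chloride: 26.3 g/L × 0.23 L = 6.049 g
cellobiose: 29.6 g/L × 0.23 L = 6.808 g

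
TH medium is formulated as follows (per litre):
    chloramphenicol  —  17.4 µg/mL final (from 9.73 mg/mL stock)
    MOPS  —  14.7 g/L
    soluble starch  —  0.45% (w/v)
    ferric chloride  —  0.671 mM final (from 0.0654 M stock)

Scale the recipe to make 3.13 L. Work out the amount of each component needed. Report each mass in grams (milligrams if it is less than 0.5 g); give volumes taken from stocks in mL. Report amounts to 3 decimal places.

chloramphenicol 5.597 mL; MOPS 46.011 g; soluble starch 14.085 g; ferric chloride 32.114 mL

Scale factor relative to 1 L: 3.13.
chloramphenicol: C1V1 = C2V2 → 17.4 µg/mL × 3130 mL ÷ 9730 µg/mL = 5.597 mL
MOPS: 14.7 g/L × 3.13 L = 46.011 g
soluble starch: 0.45 g per 100 mL × 3130 mL ÷ 100 = 14.085 g
ferric chloride: C1V1 = C2V2 → 0.671 mM × 3130 mL ÷ 65.4 mM = 32.114 mL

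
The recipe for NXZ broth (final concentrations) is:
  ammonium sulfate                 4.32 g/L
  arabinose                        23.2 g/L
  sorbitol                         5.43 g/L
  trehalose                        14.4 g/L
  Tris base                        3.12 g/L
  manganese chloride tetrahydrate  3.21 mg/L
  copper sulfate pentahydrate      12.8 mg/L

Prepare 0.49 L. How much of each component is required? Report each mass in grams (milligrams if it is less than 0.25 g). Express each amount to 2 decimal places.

Scale factor relative to 1 L: 0.49.
ammonium sulfate: 4.32 g/L × 0.49 L = 2.12 g
arabinose: 23.2 g/L × 0.49 L = 11.37 g
sorbitol: 5.43 g/L × 0.49 L = 2.66 g
trehalose: 14.4 g/L × 0.49 L = 7.06 g
Tris base: 3.12 g/L × 0.49 L = 1.53 g
manganese chloride tetrahydrate: 3.21 mg/L × 0.49 L = 1.57 mg
copper sulfate pentahydrate: 12.8 mg/L × 0.49 L = 6.27 mg

ammonium sulfate 2.12 g; arabinose 11.37 g; sorbitol 2.66 g; trehalose 7.06 g; Tris base 1.53 g; manganese chloride tetrahydrate 1.57 mg; copper sulfate pentahydrate 6.27 mg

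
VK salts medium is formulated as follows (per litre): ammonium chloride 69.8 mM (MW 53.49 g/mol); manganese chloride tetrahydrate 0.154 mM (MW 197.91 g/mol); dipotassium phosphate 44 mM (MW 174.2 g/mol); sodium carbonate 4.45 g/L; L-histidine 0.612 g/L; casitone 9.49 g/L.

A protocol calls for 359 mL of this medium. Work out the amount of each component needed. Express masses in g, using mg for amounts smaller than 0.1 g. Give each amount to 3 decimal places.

ammonium chloride 1.340 g; manganese chloride tetrahydrate 10.942 mg; dipotassium phosphate 2.752 g; sodium carbonate 1.598 g; L-histidine 0.220 g; casitone 3.407 g

Scale factor relative to 1 L: 0.359.
ammonium chloride: 69.8 mmol/L × 53.49 g/mol × 0.359 L ÷ 1000 = 1.340 g
manganese chloride tetrahydrate: 0.154 mmol/L × 197.91 mg/mmol × 0.359 L = 10.942 mg
dipotassium phosphate: 44 mmol/L × 174.2 g/mol × 0.359 L ÷ 1000 = 2.752 g
sodium carbonate: 4.45 g/L × 0.359 L = 1.598 g
L-histidine: 0.612 g/L × 0.359 L = 0.220 g
casitone: 9.49 g/L × 0.359 L = 3.407 g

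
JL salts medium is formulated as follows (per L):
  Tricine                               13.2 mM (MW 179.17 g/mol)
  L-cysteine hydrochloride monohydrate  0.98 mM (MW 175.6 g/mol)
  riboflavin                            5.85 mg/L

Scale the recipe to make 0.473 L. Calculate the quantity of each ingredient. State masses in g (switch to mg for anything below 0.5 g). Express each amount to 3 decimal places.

Scale factor relative to 1 L: 0.473.
Tricine: 13.2 mmol/L × 179.17 g/mol × 0.473 L ÷ 1000 = 1.119 g
L-cysteine hydrochloride monohydrate: 0.98 mmol/L × 175.6 mg/mmol × 0.473 L = 81.398 mg
riboflavin: 5.85 mg/L × 0.473 L = 2.767 mg

Tricine 1.119 g; L-cysteine hydrochloride monohydrate 81.398 mg; riboflavin 2.767 mg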